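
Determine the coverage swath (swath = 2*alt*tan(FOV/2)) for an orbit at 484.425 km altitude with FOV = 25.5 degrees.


FOV = 25.5 deg = 0.445059 rad
swath = 2 * alt * tan(FOV/2) = 2 * 484.425 * tan(0.2225295)
swath = 2 * 484.425 * 0.2262769
swath = 219.2284 km

219.2284 km


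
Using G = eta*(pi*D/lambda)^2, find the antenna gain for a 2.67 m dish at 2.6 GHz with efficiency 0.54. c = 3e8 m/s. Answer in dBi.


lambda = c/f = 3e8 / 2.6e+09 = 0.1153846 m
G = eta*(pi*D/lambda)^2 = 0.54*(pi*2.67/0.1153846)^2
G = 2853.7782 (linear)
G = 10*log10(2853.7782) = 34.5542 dBi

34.5542 dBi


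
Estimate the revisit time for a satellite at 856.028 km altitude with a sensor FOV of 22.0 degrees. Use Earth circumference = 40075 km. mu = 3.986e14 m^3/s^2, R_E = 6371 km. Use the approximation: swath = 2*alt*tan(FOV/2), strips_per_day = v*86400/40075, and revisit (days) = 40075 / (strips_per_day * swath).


swath = 2*856.028*tan(0.1919862) = 332.7900 km
v = sqrt(mu/r) = 7426.5785 m/s = 7.4266 km/s
strips/day = v*86400/40075 = 7.4266*86400/40075 = 16.0114
coverage/day = strips * swath = 16.0114 * 332.7900 = 5328.4295 km
revisit = 40075 / 5328.4295 = 7.5210 days

7.5210 days


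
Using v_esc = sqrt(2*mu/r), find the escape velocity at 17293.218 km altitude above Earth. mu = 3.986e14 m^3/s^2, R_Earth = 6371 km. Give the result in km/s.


r = 6371.0 + 17293.218 = 23664.2180 km = 2.3664218e+07 m
v_esc = sqrt(2*mu/r) = sqrt(2*3.986e14 / 2.3664218e+07)
v_esc = 5804.1358 m/s = 5.8041 km/s

5.8041 km/s


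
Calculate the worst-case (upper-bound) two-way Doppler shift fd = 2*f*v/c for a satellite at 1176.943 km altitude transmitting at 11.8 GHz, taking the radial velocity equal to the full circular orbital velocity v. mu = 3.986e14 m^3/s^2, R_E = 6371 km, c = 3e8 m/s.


r = 7.547943e+06 m
v = sqrt(mu/r) = 7266.9863 m/s (worst-case radial velocity)
f = 11.8 GHz = 1.18e+10 Hz
fd = 2*f*v/c = 2*1.18e+10*7266.9863/3.0e+08
fd = 571669.5887 Hz

571669.5887 Hz


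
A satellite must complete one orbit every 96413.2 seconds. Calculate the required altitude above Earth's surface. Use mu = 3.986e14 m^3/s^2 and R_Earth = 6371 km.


T = 96413.2 s
r = (mu*T^2/(4*pi^2))^(1/3) = (3.986e14 * 96413.2^2 / (4*pi^2))^(1/3)
r = 4.5444729e+07 m = 45444.7290 km
alt = r - R_E = 45444.7290 - 6371 = 39073.7290 km

39073.7290 km


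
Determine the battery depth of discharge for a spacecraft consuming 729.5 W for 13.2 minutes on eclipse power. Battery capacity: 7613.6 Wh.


E_used = P * t / 60 = 729.5 * 13.2 / 60 = 160.4900 Wh
DOD = E_used / E_total * 100 = 160.4900 / 7613.6 * 100
DOD = 2.1079 %

2.1079 %


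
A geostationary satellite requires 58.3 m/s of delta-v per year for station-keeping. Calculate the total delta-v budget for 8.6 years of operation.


dV = rate * years = 58.3 * 8.6
dV = 501.3800 m/s

501.3800 m/s


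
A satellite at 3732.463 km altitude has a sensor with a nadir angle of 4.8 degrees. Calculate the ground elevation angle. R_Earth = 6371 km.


r = R_E + alt = 10103.4630 km
Law of sines in the satellite / Earth-center / ground-point triangle:
  sin(nadir)/R_E = sin(90 + el)/r  =>  cos(el) = (r/R_E)*sin(nadir)
cos(el) = (10103.4630 / 6371.0000) * sin(4.8 deg) = 0.1327007
el = arccos(0.1327007) = 82.3743 deg
(Earth-central angle = 90 - nadir - el = 2.8257 deg)

82.3743 degrees


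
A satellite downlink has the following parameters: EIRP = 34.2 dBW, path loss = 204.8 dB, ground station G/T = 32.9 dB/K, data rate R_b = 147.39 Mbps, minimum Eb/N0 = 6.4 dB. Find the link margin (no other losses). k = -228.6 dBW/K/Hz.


C/N0 = EIRP - FSPL + G/T - k = 34.2 - 204.8 + 32.9 - (-228.6)
C/N0 = 90.9000 dB-Hz
R_b = 147.39 Mbps = 1.4739e+08 bps -> 10*log10(R_b) = 81.6847 dB-Hz
Eb/N0 = C/N0 - 10*log10(R_b) = 90.9000 - 81.6847 = 9.2153 dB
Margin = Eb/N0 - Eb/N0_req = 9.2153 - 6.4 = 2.8153 dB (link closes)

2.8153 dB


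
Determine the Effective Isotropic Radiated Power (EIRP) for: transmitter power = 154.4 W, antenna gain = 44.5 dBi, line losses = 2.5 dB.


Pt = 154.4 W = 21.8865 dBW
EIRP = Pt_dBW + Gt - losses = 21.8865 + 44.5 - 2.5 = 63.8865 dBW

63.8865 dBW


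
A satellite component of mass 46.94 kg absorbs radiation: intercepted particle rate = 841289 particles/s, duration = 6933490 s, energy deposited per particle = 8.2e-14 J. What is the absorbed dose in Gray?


Total energy deposited = rate * time * E_per
  = 841289 * 6933490 * 8.2e-14 = 0.4783116 J
Dose = E_total / mass = 0.4783116 / 46.94
Dose = 0.01018985 Gy

0.0102 Gy


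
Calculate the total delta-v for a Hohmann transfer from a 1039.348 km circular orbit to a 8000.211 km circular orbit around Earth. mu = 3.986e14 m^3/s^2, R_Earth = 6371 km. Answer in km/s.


r1 = 7410.3480 km = 7.410348e+06 m
r2 = 14371.2110 km = 1.4371211e+07 m
dv1 = sqrt(mu/r1)*(sqrt(2*r2/(r1+r2)) - 1) = 1090.7922 m/s
dv2 = sqrt(mu/r2)*(1 - sqrt(2*r1/(r1+r2))) = 922.2788 m/s
total dv = |dv1| + |dv2| = 1090.7922 + 922.2788 = 2013.0710 m/s = 2.0131 km/s

2.0131 km/s


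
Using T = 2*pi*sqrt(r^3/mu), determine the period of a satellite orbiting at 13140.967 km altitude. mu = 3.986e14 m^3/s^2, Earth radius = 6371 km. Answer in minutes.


r = 19511.9670 km = 1.9511967e+07 m
T = 2*pi*sqrt(r^3/mu) = 2*pi*sqrt(7.4285347e+21 / 3.986e14)
T = 27124.5661 s = 452.0761 min

452.0761 minutes


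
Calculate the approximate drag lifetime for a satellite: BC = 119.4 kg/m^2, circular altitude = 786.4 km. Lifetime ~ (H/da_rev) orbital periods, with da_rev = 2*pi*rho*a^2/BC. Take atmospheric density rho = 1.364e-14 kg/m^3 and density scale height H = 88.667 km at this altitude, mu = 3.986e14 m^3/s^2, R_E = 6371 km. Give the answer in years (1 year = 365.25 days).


a = R_E + alt = 7157.4000 km = 7.1574e+06 m
da_rev = 2*pi*rho*a^2/BC = 2*pi*1.364e-14*(7.1574e+06)^2/119.4 = 0.0367705808 m per revolution
N = H/da_rev = 88667.0000 m / 0.0367705808 m = 2.4113571e+06 revolutions
P = 2*pi*sqrt(a^3/mu) = 6026.2085 s
lifetime = N*P = 2.4113571e+06 * 6026.2085 = 1.4531341e+10 s = 168186.8114 days
years = 168186.8114 / 365.25 = 460.4704 years

460.4704 years


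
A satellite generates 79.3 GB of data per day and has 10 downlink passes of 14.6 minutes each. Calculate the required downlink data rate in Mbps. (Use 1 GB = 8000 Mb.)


total contact time = 10 * 14.6 * 60 = 8760.0000 s
data = 79.3 GB = 634400.0000 Mb
rate = 634400.0000 / 8760.0000 = 72.4201 Mbps

72.4201 Mbps


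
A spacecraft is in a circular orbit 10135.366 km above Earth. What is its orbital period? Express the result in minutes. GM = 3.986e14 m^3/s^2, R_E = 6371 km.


r = 16506.3660 km = 1.6506366e+07 m
T = 2*pi*sqrt(r^3/mu) = 2*pi*sqrt(4.4973264e+21 / 3.986e14)
T = 21105.1492 s = 351.7525 min

351.7525 minutes


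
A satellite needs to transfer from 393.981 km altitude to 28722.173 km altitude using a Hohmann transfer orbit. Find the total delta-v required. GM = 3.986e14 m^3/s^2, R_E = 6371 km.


r1 = 6764.9810 km = 6.764981e+06 m
r2 = 35093.1730 km = 3.5093173e+07 m
dv1 = sqrt(mu/r1)*(sqrt(2*r2/(r1+r2)) - 1) = 2263.6556 m/s
dv2 = sqrt(mu/r2)*(1 - sqrt(2*r1/(r1+r2))) = 1454.1243 m/s
total dv = |dv1| + |dv2| = 2263.6556 + 1454.1243 = 3717.7798 m/s = 3.7178 km/s

3.7178 km/s


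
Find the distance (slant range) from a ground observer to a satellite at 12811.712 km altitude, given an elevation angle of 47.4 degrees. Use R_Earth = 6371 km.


h = 12811.712 km, el = 47.4 deg
d = -R_E*sin(el) + sqrt((R_E*sin(el))^2 + 2*R_E*h + h^2)
d = -6371.0000*sin(0.8272861) + sqrt((6371.0000*0.7360971)^2 + 2*6371.0000*12811.712 + 12811.712^2)
d = 14002.0307 km

14002.0307 km


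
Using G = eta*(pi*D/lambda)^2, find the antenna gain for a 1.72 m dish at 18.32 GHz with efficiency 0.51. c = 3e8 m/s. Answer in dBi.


lambda = c/f = 3e8 / 1.832e+10 = 0.01637555 m
G = eta*(pi*D/lambda)^2 = 0.51*(pi*1.72/0.01637555)^2
G = 55530.9681 (linear)
G = 10*log10(55530.9681) = 47.4454 dBi

47.4454 dBi


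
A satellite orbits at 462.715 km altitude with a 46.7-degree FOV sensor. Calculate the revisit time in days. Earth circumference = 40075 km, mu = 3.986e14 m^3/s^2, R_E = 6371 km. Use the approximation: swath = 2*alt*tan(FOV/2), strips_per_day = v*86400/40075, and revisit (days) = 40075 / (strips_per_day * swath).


swath = 2*462.715*tan(0.4075344) = 399.5109 km
v = sqrt(mu/r) = 7637.3064 m/s = 7.6373 km/s
strips/day = v*86400/40075 = 7.6373*86400/40075 = 16.4657
coverage/day = strips * swath = 16.4657 * 399.5109 = 6578.2295 km
revisit = 40075 / 6578.2295 = 6.0921 days

6.0921 days


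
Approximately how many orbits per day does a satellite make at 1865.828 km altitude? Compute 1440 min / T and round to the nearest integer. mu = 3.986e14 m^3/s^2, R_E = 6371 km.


r = 8.236828e+06 m
T = 2*pi*sqrt(r^3/mu) = 7439.6279 s = 123.9938 min
revs/day = 1440 / 123.9938 = 11.6135
Rounded: 12 revolutions per day

12 revolutions per day


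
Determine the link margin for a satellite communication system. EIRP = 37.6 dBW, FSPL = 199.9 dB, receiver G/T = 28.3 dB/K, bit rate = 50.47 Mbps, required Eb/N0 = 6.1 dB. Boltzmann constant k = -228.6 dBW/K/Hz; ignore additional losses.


C/N0 = EIRP - FSPL + G/T - k = 37.6 - 199.9 + 28.3 - (-228.6)
C/N0 = 94.6000 dB-Hz
R_b = 50.47 Mbps = 5.047e+07 bps -> 10*log10(R_b) = 77.0303 dB-Hz
Eb/N0 = C/N0 - 10*log10(R_b) = 94.6000 - 77.0303 = 17.5697 dB
Margin = Eb/N0 - Eb/N0_req = 17.5697 - 6.1 = 11.4697 dB (link closes)

11.4697 dB


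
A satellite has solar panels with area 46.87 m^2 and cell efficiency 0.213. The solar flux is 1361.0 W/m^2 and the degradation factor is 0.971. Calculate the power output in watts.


P = area * eta * S * degradation
P = 46.87 * 0.213 * 1361.0 * 0.971
P = 13193.2536 W

13193.2536 W


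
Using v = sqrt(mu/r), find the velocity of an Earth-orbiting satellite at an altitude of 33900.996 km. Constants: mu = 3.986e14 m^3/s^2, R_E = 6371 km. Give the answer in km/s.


r = R_E + alt = 6371.0 + 33900.996 = 40271.9960 km = 4.0271996e+07 m
v = sqrt(mu/r) = sqrt(3.986e14 / 4.0271996e+07) = 3146.0605 m/s = 3.1461 km/s

3.1461 km/s


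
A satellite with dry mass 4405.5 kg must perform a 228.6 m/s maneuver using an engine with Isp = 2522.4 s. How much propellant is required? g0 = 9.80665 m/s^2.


ve = Isp * g0 = 2522.4 * 9.80665 = 24736.293960 m/s
mass ratio = exp(dv/ve) = exp(228.6/24736.293960) = 1.00928432
m_prop = m_dry * (mr - 1) = 4405.5 * (1.00928432 - 1)
m_prop = 40.9021 kg

40.9021 kg


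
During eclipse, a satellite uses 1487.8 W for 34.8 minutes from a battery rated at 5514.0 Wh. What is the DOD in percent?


E_used = P * t / 60 = 1487.8 * 34.8 / 60 = 862.9240 Wh
DOD = E_used / E_total * 100 = 862.9240 / 5514.0 * 100
DOD = 15.6497 %

15.6497 %


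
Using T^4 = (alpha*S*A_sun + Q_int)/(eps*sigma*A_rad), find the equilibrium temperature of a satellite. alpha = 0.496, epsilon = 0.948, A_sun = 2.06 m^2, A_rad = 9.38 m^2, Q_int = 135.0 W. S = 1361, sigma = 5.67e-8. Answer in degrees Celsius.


Numerator = alpha*S*A_sun + Q_int = 0.496*1361*2.06 + 135.0 = 1525.6154 W
Denominator = eps*sigma*A_rad = 0.948*5.67e-8*9.38 = 5.0419001e-07 W/K^4
T^4 = 3.0258738e+09 K^4
T = 234.5377 K = -38.6123 C

-38.6123 degrees Celsius


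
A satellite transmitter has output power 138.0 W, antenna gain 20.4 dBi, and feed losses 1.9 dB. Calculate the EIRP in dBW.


Pt = 138.0 W = 21.3988 dBW
EIRP = Pt_dBW + Gt - losses = 21.3988 + 20.4 - 1.9 = 39.8988 dBW

39.8988 dBW


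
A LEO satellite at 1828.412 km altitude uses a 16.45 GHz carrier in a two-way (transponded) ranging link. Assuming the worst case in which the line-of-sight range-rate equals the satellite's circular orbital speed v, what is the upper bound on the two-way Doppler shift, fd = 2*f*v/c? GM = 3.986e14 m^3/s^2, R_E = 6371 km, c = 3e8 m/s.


r = 8.199412e+06 m
v = sqrt(mu/r) = 6972.3197 m/s (worst-case radial velocity)
f = 16.45 GHz = 1.645e+10 Hz
fd = 2*f*v/c = 2*1.645e+10*6972.3197/3.0e+08
fd = 764631.0606 Hz

764631.0606 Hz


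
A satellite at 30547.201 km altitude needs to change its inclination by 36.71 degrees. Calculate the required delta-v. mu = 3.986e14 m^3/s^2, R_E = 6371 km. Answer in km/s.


r = 36918.2010 km = 3.6918201e+07 m
V = sqrt(mu/r) = 3285.8549 m/s
di = 36.71 deg = 0.6407104 rad
dV = 2*V*sin(di/2) = 2*3285.8549*sin(0.3203552)
dV = 2069.4557 m/s = 2.0695 km/s

2.0695 km/s


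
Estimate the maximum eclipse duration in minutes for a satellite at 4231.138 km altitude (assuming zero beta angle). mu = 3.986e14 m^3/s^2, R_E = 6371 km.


r = 10602.1380 km
T = 181.0715 min
Eclipse fraction = arcsin(R_E/r)/pi = arcsin(6371.0000/10602.1380)/pi
= arcsin(0.6009165)/pi = 0.2051976
Eclipse duration = 0.2051976 * 181.0715 = 37.1554 min

37.1554 minutes


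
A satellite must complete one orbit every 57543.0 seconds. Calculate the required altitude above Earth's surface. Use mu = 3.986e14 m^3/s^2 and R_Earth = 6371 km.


T = 57543.0 s
r = (mu*T^2/(4*pi^2))^(1/3) = (3.986e14 * 57543.0^2 / (4*pi^2))^(1/3)
r = 3.2214707e+07 m = 32214.7070 km
alt = r - R_E = 32214.7070 - 6371 = 25843.7070 km

25843.7070 km


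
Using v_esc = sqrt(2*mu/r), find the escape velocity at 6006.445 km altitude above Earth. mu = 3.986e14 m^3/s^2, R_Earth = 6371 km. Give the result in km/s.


r = 6371.0 + 6006.445 = 12377.4450 km = 1.2377445e+07 m
v_esc = sqrt(2*mu/r) = sqrt(2*3.986e14 / 1.2377445e+07)
v_esc = 8025.4269 m/s = 8.0254 km/s

8.0254 km/s


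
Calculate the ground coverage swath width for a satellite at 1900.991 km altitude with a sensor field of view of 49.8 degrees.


FOV = 49.8 deg = 0.869174 rad
swath = 2 * alt * tan(FOV/2) = 2 * 1900.991 * tan(0.434587)
swath = 2 * 1900.991 * 0.4641845
swath = 1764.8213 km

1764.8213 km


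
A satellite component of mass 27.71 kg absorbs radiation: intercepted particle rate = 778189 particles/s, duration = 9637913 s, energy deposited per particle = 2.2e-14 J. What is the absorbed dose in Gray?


Total energy deposited = rate * time * E_per
  = 778189 * 9637913 * 2.2e-14 = 0.1650026 J
Dose = E_total / mass = 0.1650026 / 27.71
Dose = 0.005954623 Gy

0.0060 Gy


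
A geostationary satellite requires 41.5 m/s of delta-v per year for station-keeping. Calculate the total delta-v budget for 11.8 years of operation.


dV = rate * years = 41.5 * 11.8
dV = 489.7000 m/s

489.7000 m/s


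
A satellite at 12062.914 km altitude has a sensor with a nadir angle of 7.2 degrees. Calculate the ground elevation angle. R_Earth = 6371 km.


r = R_E + alt = 18433.9140 km
Law of sines in the satellite / Earth-center / ground-point triangle:
  sin(nadir)/R_E = sin(90 + el)/r  =>  cos(el) = (r/R_E)*sin(nadir)
cos(el) = (18433.9140 / 6371.0000) * sin(7.2 deg) = 0.3626404
el = arccos(0.3626404) = 68.7376 deg
(Earth-central angle = 90 - nadir - el = 14.0624 deg)

68.7376 degrees


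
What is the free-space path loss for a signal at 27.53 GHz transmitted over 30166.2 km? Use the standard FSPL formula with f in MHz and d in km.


f = 27.53 GHz = 27530.0000 MHz
d = 30166.2 km
FSPL = 32.44 + 20*log10(27530.0000) + 20*log10(30166.2)
FSPL = 32.44 + 88.7961 + 89.5904
FSPL = 210.8265 dB

210.8265 dB


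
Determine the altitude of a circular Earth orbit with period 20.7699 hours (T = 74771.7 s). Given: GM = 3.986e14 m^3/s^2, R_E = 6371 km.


T = 74771.7 s
r = (mu*T^2/(4*pi^2))^(1/3) = (3.986e14 * 74771.7^2 / (4*pi^2))^(1/3)
r = 3.8360479e+07 m = 38360.4791 km
alt = r - R_E = 38360.4791 - 6371 = 31989.4791 km

31989.4791 km


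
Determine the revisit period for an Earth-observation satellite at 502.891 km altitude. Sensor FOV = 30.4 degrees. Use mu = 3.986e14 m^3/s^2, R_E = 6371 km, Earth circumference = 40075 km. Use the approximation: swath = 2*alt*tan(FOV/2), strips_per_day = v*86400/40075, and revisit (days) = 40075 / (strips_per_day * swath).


swath = 2*502.891*tan(0.26529) = 273.2649 km
v = sqrt(mu/r) = 7614.9547 m/s = 7.6150 km/s
strips/day = v*86400/40075 = 7.6150*86400/40075 = 16.4175
coverage/day = strips * swath = 16.4175 * 273.2649 = 4486.3321 km
revisit = 40075 / 4486.3321 = 8.9327 days

8.9327 days


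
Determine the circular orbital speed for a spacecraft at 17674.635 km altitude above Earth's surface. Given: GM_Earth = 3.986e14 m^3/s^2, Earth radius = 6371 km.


r = R_E + alt = 6371.0 + 17674.635 = 24045.6350 km = 2.4045635e+07 m
v = sqrt(mu/r) = sqrt(3.986e14 / 2.4045635e+07) = 4071.4633 m/s = 4.0715 km/s

4.0715 km/s


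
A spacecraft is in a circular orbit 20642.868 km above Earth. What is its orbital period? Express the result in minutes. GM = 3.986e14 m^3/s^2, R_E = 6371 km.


r = 27013.8680 km = 2.7013868e+07 m
T = 2*pi*sqrt(r^3/mu) = 2*pi*sqrt(1.9713345e+22 / 3.986e14)
T = 44186.6810 s = 736.4447 min

736.4447 minutes


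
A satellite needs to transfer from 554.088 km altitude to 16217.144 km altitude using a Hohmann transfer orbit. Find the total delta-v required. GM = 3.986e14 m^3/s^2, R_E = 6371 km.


r1 = 6925.0880 km = 6.925088e+06 m
r2 = 22588.1440 km = 2.2588144e+07 m
dv1 = sqrt(mu/r1)*(sqrt(2*r2/(r1+r2)) - 1) = 1799.7288 m/s
dv2 = sqrt(mu/r2)*(1 - sqrt(2*r1/(r1+r2))) = 1323.0508 m/s
total dv = |dv1| + |dv2| = 1799.7288 + 1323.0508 = 3122.7796 m/s = 3.1228 km/s

3.1228 km/s


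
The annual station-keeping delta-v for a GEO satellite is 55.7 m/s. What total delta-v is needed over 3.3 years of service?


dV = rate * years = 55.7 * 3.3
dV = 183.8100 m/s

183.8100 m/s


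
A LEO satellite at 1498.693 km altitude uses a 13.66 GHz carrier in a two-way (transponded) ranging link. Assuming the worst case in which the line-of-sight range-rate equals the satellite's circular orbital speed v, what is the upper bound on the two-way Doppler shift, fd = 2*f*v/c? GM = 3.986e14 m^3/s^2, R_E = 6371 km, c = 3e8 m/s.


r = 7.869693e+06 m
v = sqrt(mu/r) = 7116.8818 m/s (worst-case radial velocity)
f = 13.66 GHz = 1.366e+10 Hz
fd = 2*f*v/c = 2*1.366e+10*7116.8818/3.0e+08
fd = 648110.7009 Hz

648110.7009 Hz


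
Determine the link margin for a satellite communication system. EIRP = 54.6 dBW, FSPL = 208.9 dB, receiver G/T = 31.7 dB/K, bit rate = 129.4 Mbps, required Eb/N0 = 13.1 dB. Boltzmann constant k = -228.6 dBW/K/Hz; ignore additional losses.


C/N0 = EIRP - FSPL + G/T - k = 54.6 - 208.9 + 31.7 - (-228.6)
C/N0 = 106.0000 dB-Hz
R_b = 129.4 Mbps = 1.294e+08 bps -> 10*log10(R_b) = 81.1193 dB-Hz
Eb/N0 = C/N0 - 10*log10(R_b) = 106.0000 - 81.1193 = 24.8807 dB
Margin = Eb/N0 - Eb/N0_req = 24.8807 - 13.1 = 11.7807 dB (link closes)

11.7807 dB


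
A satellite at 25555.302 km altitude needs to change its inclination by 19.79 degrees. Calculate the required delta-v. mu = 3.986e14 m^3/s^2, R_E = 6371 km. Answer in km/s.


r = 31926.3020 km = 3.1926302e+07 m
V = sqrt(mu/r) = 3533.4125 m/s
di = 19.79 deg = 0.3454007 rad
dV = 2*V*sin(di/2) = 2*3533.4125*sin(0.1727003)
dV = 1214.3853 m/s = 1.2144 km/s

1.2144 km/s


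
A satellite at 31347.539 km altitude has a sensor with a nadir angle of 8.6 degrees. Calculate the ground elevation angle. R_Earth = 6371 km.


r = R_E + alt = 37718.5390 km
Law of sines in the satellite / Earth-center / ground-point triangle:
  sin(nadir)/R_E = sin(90 + el)/r  =>  cos(el) = (r/R_E)*sin(nadir)
cos(el) = (37718.5390 / 6371.0000) * sin(8.6 deg) = 0.8853013
el = arccos(0.8853013) = 27.7114 deg
(Earth-central angle = 90 - nadir - el = 53.6886 deg)

27.7114 degrees


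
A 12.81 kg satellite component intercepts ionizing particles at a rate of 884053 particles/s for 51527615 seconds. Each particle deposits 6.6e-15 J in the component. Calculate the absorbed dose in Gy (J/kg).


Total energy deposited = rate * time * E_per
  = 884053 * 51527615 * 6.6e-15 = 0.3006507 J
Dose = E_total / mass = 0.3006507 / 12.81
Dose = 0.02347 Gy

0.0235 Gy


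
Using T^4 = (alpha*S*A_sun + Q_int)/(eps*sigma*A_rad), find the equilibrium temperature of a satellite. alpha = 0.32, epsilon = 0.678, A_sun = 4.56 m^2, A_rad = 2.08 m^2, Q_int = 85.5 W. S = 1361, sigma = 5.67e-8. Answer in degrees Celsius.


Numerator = alpha*S*A_sun + Q_int = 0.32*1361*4.56 + 85.5 = 2071.4712 W
Denominator = eps*sigma*A_rad = 0.678*5.67e-8*2.08 = 7.9960608e-08 W/K^4
T^4 = 2.5906146e+10 K^4
T = 401.1906 K = 128.0406 C

128.0406 degrees Celsius


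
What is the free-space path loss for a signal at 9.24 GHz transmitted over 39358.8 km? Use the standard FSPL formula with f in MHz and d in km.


f = 9.24 GHz = 9240.0000 MHz
d = 39358.8 km
FSPL = 32.44 + 20*log10(9240.0000) + 20*log10(39358.8)
FSPL = 32.44 + 79.3134 + 91.9008
FSPL = 203.6543 dB

203.6543 dB


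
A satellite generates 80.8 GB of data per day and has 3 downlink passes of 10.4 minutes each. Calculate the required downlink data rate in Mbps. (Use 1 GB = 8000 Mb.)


total contact time = 3 * 10.4 * 60 = 1872.0000 s
data = 80.8 GB = 646400.0000 Mb
rate = 646400.0000 / 1872.0000 = 345.2991 Mbps

345.2991 Mbps


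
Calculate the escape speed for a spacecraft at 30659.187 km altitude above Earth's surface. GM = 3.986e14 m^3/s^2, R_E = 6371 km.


r = 6371.0 + 30659.187 = 37030.1870 km = 3.7030187e+07 m
v_esc = sqrt(2*mu/r) = sqrt(2*3.986e14 / 3.7030187e+07)
v_esc = 4639.8687 m/s = 4.6399 km/s

4.6399 km/s


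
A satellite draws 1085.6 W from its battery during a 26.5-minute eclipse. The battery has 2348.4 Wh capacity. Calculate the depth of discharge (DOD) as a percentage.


E_used = P * t / 60 = 1085.6 * 26.5 / 60 = 479.4733 Wh
DOD = E_used / E_total * 100 = 479.4733 / 2348.4 * 100
DOD = 20.4170 %

20.4170 %


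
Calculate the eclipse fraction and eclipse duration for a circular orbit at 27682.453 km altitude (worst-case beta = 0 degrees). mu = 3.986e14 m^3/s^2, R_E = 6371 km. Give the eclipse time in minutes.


r = 34053.4530 km
T = 1042.3215 min
Eclipse fraction = arcsin(R_E/r)/pi = arcsin(6371.0000/34053.4530)/pi
= arcsin(0.1870882)/pi = 0.05990503
Eclipse duration = 0.05990503 * 1042.3215 = 62.4403 min

62.4403 minutes


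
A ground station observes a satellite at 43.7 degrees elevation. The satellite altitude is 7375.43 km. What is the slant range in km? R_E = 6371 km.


h = 7375.43 km, el = 43.7 deg
d = -R_E*sin(el) + sqrt((R_E*sin(el))^2 + 2*R_E*h + h^2)
d = -6371.0000*sin(0.7627089) + sqrt((6371.0000*0.6908824)^2 + 2*6371.0000*7375.43 + 7375.43^2)
d = 8550.1789 km

8550.1789 km


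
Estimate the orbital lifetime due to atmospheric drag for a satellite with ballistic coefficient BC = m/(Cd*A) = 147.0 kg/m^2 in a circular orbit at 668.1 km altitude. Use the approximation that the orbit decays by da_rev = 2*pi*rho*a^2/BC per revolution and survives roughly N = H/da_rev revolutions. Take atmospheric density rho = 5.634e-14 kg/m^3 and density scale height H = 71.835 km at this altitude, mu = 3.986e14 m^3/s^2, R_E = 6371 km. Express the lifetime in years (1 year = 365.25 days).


a = R_E + alt = 7039.1000 km = 7.0391e+06 m
da_rev = 2*pi*rho*a^2/BC = 2*pi*5.634e-14*(7.0391e+06)^2/147.0 = 0.11932011 m per revolution
N = H/da_rev = 71835.0000 m / 0.11932011 m = 602035.9837 revolutions
P = 2*pi*sqrt(a^3/mu) = 5877.4227 s
lifetime = N*P = 602035.9837 * 5877.4227 = 3.5384199e+09 s = 40953.9345 days
years = 40953.9345 / 365.25 = 112.1258 years

112.1258 years


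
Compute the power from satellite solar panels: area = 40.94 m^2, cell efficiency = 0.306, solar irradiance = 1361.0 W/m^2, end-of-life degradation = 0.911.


P = area * eta * S * degradation
P = 40.94 * 0.306 * 1361.0 * 0.911
P = 15532.6575 W

15532.6575 W


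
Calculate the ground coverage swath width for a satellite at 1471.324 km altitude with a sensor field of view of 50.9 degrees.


FOV = 50.9 deg = 0.8883726 rad
swath = 2 * alt * tan(FOV/2) = 2 * 1471.324 * tan(0.4441863)
swath = 2 * 1471.324 * 0.4759048
swath = 1400.4202 km

1400.4202 km


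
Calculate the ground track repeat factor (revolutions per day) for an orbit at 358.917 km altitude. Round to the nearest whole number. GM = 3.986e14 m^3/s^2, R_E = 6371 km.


r = 6.729917e+06 m
T = 2*pi*sqrt(r^3/mu) = 5494.4697 s = 91.5745 min
revs/day = 1440 / 91.5745 = 15.7249
Rounded: 16 revolutions per day

16 revolutions per day


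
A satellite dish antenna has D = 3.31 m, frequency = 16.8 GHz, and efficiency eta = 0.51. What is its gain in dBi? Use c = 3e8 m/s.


lambda = c/f = 3e8 / 1.68e+10 = 0.01785714 m
G = eta*(pi*D/lambda)^2 = 0.51*(pi*3.31/0.01785714)^2
G = 172942.5917 (linear)
G = 10*log10(172942.5917) = 52.3790 dBi

52.3790 dBi


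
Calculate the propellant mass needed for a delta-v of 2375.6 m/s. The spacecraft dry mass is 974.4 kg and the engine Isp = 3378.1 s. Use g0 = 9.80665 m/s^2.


ve = Isp * g0 = 3378.1 * 9.80665 = 33127.844365 m/s
mass ratio = exp(dv/ve) = exp(2375.6/33127.844365) = 1.07434381
m_prop = m_dry * (mr - 1) = 974.4 * (1.07434381 - 1)
m_prop = 72.4406 kg

72.4406 kg


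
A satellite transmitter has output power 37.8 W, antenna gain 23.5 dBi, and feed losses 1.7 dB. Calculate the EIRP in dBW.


Pt = 37.8 W = 15.7749 dBW
EIRP = Pt_dBW + Gt - losses = 15.7749 + 23.5 - 1.7 = 37.5749 dBW

37.5749 dBW


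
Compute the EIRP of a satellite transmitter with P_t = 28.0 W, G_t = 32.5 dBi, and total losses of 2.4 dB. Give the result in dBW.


Pt = 28.0 W = 14.4716 dBW
EIRP = Pt_dBW + Gt - losses = 14.4716 + 32.5 - 2.4 = 44.5716 dBW

44.5716 dBW


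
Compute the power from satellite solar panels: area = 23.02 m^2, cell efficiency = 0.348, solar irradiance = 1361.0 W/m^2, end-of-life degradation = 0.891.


P = area * eta * S * degradation
P = 23.02 * 0.348 * 1361.0 * 0.891
P = 9714.4987 W

9714.4987 W


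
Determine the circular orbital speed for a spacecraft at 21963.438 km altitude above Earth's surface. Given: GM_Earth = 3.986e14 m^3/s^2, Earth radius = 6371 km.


r = R_E + alt = 6371.0 + 21963.438 = 28334.4380 km = 2.8334438e+07 m
v = sqrt(mu/r) = sqrt(3.986e14 / 2.8334438e+07) = 3750.6915 m/s = 3.7507 km/s

3.7507 km/s


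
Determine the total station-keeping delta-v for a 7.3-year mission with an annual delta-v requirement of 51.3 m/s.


dV = rate * years = 51.3 * 7.3
dV = 374.4900 m/s

374.4900 m/s


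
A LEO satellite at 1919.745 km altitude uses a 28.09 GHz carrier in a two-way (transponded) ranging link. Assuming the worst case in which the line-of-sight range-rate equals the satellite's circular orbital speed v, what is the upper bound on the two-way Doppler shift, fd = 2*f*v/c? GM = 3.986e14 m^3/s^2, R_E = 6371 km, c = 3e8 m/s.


r = 8.290745e+06 m
v = sqrt(mu/r) = 6933.8089 m/s (worst-case radial velocity)
f = 28.09 GHz = 2.809e+10 Hz
fd = 2*f*v/c = 2*2.809e+10*6933.8089/3.0e+08
fd = 1.2984713e+06 Hz

1.2985e+06 Hz


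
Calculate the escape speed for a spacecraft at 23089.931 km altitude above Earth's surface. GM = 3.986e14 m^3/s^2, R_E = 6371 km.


r = 6371.0 + 23089.931 = 29460.9310 km = 2.9460931e+07 m
v_esc = sqrt(2*mu/r) = sqrt(2*3.986e14 / 2.9460931e+07)
v_esc = 5201.8810 m/s = 5.2019 km/s

5.2019 km/s


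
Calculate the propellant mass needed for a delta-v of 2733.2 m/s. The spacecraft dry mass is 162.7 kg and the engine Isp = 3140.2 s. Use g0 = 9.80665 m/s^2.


ve = Isp * g0 = 3140.2 * 9.80665 = 30794.842330 m/s
mass ratio = exp(dv/ve) = exp(2733.2/30794.842330) = 1.09281302
m_prop = m_dry * (mr - 1) = 162.7 * (1.09281302 - 1)
m_prop = 15.1007 kg

15.1007 kg


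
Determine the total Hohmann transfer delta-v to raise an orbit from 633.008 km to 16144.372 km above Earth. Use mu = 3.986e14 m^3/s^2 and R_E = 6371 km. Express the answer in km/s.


r1 = 7004.0080 km = 7.004008e+06 m
r2 = 22515.3720 km = 2.2515372e+07 m
dv1 = sqrt(mu/r1)*(sqrt(2*r2/(r1+r2)) - 1) = 1773.5432 m/s
dv2 = sqrt(mu/r2)*(1 - sqrt(2*r1/(r1+r2))) = 1309.1116 m/s
total dv = |dv1| + |dv2| = 1773.5432 + 1309.1116 = 3082.6548 m/s = 3.0827 km/s

3.0827 km/s


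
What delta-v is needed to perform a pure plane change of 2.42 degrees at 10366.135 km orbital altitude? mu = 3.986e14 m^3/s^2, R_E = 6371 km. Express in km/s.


r = 16737.1350 km = 1.6737135e+07 m
V = sqrt(mu/r) = 4880.0929 m/s
di = 2.42 deg = 0.04223697 rad
dV = 2*V*sin(di/2) = 2*4880.0929*sin(0.02111848)
dV = 206.1050 m/s = 0.206105 km/s

0.2061 km/s


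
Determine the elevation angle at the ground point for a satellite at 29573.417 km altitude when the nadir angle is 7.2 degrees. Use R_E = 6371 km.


r = R_E + alt = 35944.4170 km
Law of sines in the satellite / Earth-center / ground-point triangle:
  sin(nadir)/R_E = sin(90 + el)/r  =>  cos(el) = (r/R_E)*sin(nadir)
cos(el) = (35944.4170 / 6371.0000) * sin(7.2 deg) = 0.7071151
el = arccos(0.7071151) = 44.9993 deg
(Earth-central angle = 90 - nadir - el = 37.8007 deg)

44.9993 degrees


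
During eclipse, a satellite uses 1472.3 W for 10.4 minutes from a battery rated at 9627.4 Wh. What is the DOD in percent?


E_used = P * t / 60 = 1472.3 * 10.4 / 60 = 255.1987 Wh
DOD = E_used / E_total * 100 = 255.1987 / 9627.4 * 100
DOD = 2.6508 %

2.6508 %


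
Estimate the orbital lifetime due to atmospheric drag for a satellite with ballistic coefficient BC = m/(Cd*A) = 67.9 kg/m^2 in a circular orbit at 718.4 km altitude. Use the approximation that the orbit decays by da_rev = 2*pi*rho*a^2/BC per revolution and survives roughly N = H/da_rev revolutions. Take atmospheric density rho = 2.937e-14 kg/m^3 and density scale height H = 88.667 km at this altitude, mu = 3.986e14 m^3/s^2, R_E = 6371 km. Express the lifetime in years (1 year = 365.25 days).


a = R_E + alt = 7089.4000 km = 7.0894e+06 m
da_rev = 2*pi*rho*a^2/BC = 2*pi*2.937e-14*(7.0894e+06)^2/67.9 = 0.136594434 m per revolution
N = H/da_rev = 88667.0000 m / 0.136594434 m = 649126.0112 revolutions
P = 2*pi*sqrt(a^3/mu) = 5940.5334 s
lifetime = N*P = 649126.0112 * 5940.5334 = 3.8561548e+09 s = 44631.4208 days
years = 44631.4208 / 365.25 = 122.1942 years

122.1942 years


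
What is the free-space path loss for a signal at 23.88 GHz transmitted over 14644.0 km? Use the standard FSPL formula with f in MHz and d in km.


f = 23.88 GHz = 23880.0000 MHz
d = 14644.0 km
FSPL = 32.44 + 20*log10(23880.0000) + 20*log10(14644.0)
FSPL = 32.44 + 87.5607 + 83.3132
FSPL = 203.3139 dB

203.3139 dB


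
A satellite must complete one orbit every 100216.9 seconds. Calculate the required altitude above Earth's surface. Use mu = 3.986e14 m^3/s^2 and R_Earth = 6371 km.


T = 100216.9 s
r = (mu*T^2/(4*pi^2))^(1/3) = (3.986e14 * 100216.9^2 / (4*pi^2))^(1/3)
r = 4.6632263e+07 m = 46632.2634 km
alt = r - R_E = 46632.2634 - 6371 = 40261.2634 km

40261.2634 km


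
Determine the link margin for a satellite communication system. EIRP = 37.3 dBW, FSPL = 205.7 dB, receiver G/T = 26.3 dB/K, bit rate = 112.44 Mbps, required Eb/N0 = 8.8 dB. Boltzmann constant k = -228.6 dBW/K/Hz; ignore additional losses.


C/N0 = EIRP - FSPL + G/T - k = 37.3 - 205.7 + 26.3 - (-228.6)
C/N0 = 86.5000 dB-Hz
R_b = 112.44 Mbps = 1.1244e+08 bps -> 10*log10(R_b) = 80.5092 dB-Hz
Eb/N0 = C/N0 - 10*log10(R_b) = 86.5000 - 80.5092 = 5.9908 dB
Margin = Eb/N0 - Eb/N0_req = 5.9908 - 8.8 = -2.8092 dB (negative margin: link does not close)

-2.8092 dB


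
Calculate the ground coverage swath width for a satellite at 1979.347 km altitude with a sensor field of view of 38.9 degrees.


FOV = 38.9 deg = 0.6789331 rad
swath = 2 * alt * tan(FOV/2) = 2 * 1979.347 * tan(0.3394665)
swath = 2 * 1979.347 * 0.3531368
swath = 1397.9604 km

1397.9604 km


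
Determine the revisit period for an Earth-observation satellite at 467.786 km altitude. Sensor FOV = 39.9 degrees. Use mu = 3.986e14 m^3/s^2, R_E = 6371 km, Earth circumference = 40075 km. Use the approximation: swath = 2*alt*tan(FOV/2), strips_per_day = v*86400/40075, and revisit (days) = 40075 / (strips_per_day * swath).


swath = 2*467.786*tan(0.3481932) = 339.5961 km
v = sqrt(mu/r) = 7634.4743 m/s = 7.6345 km/s
strips/day = v*86400/40075 = 7.6345*86400/40075 = 16.4596
coverage/day = strips * swath = 16.4596 * 339.5961 = 5589.6162 km
revisit = 40075 / 5589.6162 = 7.1695 days

7.1695 days


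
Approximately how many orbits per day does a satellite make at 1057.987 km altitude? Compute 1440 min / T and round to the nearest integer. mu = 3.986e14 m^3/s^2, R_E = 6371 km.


r = 7.428987e+06 m
T = 2*pi*sqrt(r^3/mu) = 6372.4380 s = 106.2073 min
revs/day = 1440 / 106.2073 = 13.5584
Rounded: 14 revolutions per day

14 revolutions per day


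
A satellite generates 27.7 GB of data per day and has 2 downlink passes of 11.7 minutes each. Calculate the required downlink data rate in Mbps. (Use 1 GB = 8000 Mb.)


total contact time = 2 * 11.7 * 60 = 1404.0000 s
data = 27.7 GB = 221600.0000 Mb
rate = 221600.0000 / 1404.0000 = 157.8348 Mbps

157.8348 Mbps


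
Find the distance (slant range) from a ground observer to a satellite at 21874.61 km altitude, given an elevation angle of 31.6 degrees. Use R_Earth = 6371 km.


h = 21874.61 km, el = 31.6 deg
d = -R_E*sin(el) + sqrt((R_E*sin(el))^2 + 2*R_E*h + h^2)
d = -6371.0000*sin(0.551524) + sqrt((6371.0000*0.5239859)^2 + 2*6371.0000*21874.61 + 21874.61^2)
d = 24381.1588 km

24381.1588 km


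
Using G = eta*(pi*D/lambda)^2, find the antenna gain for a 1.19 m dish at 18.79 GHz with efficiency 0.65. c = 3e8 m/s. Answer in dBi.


lambda = c/f = 3e8 / 1.879e+10 = 0.01596594 m
G = eta*(pi*D/lambda)^2 = 0.65*(pi*1.19/0.01596594)^2
G = 35638.3900 (linear)
G = 10*log10(35638.3900) = 45.5192 dBi

45.5192 dBi


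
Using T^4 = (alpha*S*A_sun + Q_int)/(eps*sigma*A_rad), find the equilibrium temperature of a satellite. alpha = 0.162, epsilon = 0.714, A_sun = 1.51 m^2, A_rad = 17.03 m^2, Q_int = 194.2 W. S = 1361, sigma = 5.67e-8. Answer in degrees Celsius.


Numerator = alpha*S*A_sun + Q_int = 0.162*1361*1.51 + 194.2 = 527.1278 W
Denominator = eps*sigma*A_rad = 0.714*5.67e-8*17.03 = 6.8943911e-07 W/K^4
T^4 = 7.6457487e+08 K^4
T = 166.2857 K = -106.8643 C

-106.8643 degrees Celsius


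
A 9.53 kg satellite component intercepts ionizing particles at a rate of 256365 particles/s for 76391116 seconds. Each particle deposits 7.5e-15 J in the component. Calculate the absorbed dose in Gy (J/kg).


Total energy deposited = rate * time * E_per
  = 256365 * 76391116 * 7.5e-15 = 0.1468801 J
Dose = E_total / mass = 0.1468801 / 9.53
Dose = 0.01541239 Gy

0.0154 Gy


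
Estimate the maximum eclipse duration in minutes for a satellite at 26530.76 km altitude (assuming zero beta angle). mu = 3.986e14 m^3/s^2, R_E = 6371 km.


r = 32901.7600 km
T = 989.8939 min
Eclipse fraction = arcsin(R_E/r)/pi = arcsin(6371.0000/32901.7600)/pi
= arcsin(0.1936371)/pi = 0.06202842
Eclipse duration = 0.06202842 * 989.8939 = 61.4016 min

61.4016 minutes


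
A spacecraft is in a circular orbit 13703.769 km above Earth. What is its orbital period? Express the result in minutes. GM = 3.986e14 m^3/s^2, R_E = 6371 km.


r = 20074.7690 km = 2.0074769e+07 m
T = 2*pi*sqrt(r^3/mu) = 2*pi*sqrt(8.0900586e+21 / 3.986e14)
T = 28306.5575 s = 471.7760 min

471.7760 minutes


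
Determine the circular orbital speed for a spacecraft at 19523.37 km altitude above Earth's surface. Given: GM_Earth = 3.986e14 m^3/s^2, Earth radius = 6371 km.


r = R_E + alt = 6371.0 + 19523.37 = 25894.3700 km = 2.589437e+07 m
v = sqrt(mu/r) = sqrt(3.986e14 / 2.589437e+07) = 3923.4306 m/s = 3.9234 km/s

3.9234 km/s


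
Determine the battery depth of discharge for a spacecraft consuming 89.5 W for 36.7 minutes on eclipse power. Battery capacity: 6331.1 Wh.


E_used = P * t / 60 = 89.5 * 36.7 / 60 = 54.7442 Wh
DOD = E_used / E_total * 100 = 54.7442 / 6331.1 * 100
DOD = 0.8646865 %

0.8647 %


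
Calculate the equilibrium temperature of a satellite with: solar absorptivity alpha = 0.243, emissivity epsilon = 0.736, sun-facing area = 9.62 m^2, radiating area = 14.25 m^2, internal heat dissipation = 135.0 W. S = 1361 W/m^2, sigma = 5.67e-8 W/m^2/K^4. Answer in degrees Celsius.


Numerator = alpha*S*A_sun + Q_int = 0.243*1361*9.62 + 135.0 = 3316.5553 W
Denominator = eps*sigma*A_rad = 0.736*5.67e-8*14.25 = 5.946696e-07 W/K^4
T^4 = 5.5771394e+09 K^4
T = 273.2769 K = 0.1268702 C

0.1269 degrees Celsius


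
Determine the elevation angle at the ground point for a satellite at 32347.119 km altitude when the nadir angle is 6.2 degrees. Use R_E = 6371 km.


r = R_E + alt = 38718.1190 km
Law of sines in the satellite / Earth-center / ground-point triangle:
  sin(nadir)/R_E = sin(90 + el)/r  =>  cos(el) = (r/R_E)*sin(nadir)
cos(el) = (38718.1190 / 6371.0000) * sin(6.2 deg) = 0.6563384
el = arccos(0.6563384) = 48.9788 deg
(Earth-central angle = 90 - nadir - el = 34.8212 deg)

48.9788 degrees


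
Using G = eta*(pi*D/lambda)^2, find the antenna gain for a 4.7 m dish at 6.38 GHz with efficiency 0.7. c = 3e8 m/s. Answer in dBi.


lambda = c/f = 3e8 / 6.38e+09 = 0.04702194 m
G = eta*(pi*D/lambda)^2 = 0.7*(pi*4.7/0.04702194)^2
G = 69022.7644 (linear)
G = 10*log10(69022.7644) = 48.3899 dBi

48.3899 dBi


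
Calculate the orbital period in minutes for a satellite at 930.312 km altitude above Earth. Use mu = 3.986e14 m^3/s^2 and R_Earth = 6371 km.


r = 7301.3120 km = 7.301312e+06 m
T = 2*pi*sqrt(r^3/mu) = 2*pi*sqrt(3.8922679e+20 / 3.986e14)
T = 6208.8702 s = 103.4812 min

103.4812 minutes


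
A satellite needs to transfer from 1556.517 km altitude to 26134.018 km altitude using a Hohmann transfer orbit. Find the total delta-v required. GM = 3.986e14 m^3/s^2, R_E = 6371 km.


r1 = 7927.5170 km = 7.927517e+06 m
r2 = 32505.0180 km = 3.2505018e+07 m
dv1 = sqrt(mu/r1)*(sqrt(2*r2/(r1+r2)) - 1) = 1900.4686 m/s
dv2 = sqrt(mu/r2)*(1 - sqrt(2*r1/(r1+r2))) = 1308.9537 m/s
total dv = |dv1| + |dv2| = 1900.4686 + 1308.9537 = 3209.4223 m/s = 3.2094 km/s

3.2094 km/s


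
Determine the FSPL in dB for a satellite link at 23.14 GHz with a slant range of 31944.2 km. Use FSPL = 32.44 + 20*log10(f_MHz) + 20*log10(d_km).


f = 23.14 GHz = 23140.0000 MHz
d = 31944.2 km
FSPL = 32.44 + 20*log10(23140.0000) + 20*log10(31944.2)
FSPL = 32.44 + 87.2873 + 90.0878
FSPL = 209.8151 dB

209.8151 dB


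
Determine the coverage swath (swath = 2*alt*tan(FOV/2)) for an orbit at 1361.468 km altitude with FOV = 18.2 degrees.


FOV = 18.2 deg = 0.3176499 rad
swath = 2 * alt * tan(FOV/2) = 2 * 1361.468 * tan(0.158825)
swath = 2 * 1361.468 * 0.160174
swath = 436.1437 km

436.1437 km


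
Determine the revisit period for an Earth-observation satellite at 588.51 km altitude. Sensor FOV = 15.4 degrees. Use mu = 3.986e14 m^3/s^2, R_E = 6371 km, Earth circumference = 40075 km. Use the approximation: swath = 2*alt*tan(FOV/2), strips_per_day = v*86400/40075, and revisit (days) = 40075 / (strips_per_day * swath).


swath = 2*588.51*tan(0.1343904) = 159.1393 km
v = sqrt(mu/r) = 7567.9685 m/s = 7.5680 km/s
strips/day = v*86400/40075 = 7.5680*86400/40075 = 16.3162
coverage/day = strips * swath = 16.3162 * 159.1393 = 2596.5525 km
revisit = 40075 / 2596.5525 = 15.4339 days

15.4339 days


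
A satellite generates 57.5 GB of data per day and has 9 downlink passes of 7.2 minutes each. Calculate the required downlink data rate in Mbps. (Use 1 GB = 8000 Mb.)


total contact time = 9 * 7.2 * 60 = 3888.0000 s
data = 57.5 GB = 460000.0000 Mb
rate = 460000.0000 / 3888.0000 = 118.3128 Mbps

118.3128 Mbps


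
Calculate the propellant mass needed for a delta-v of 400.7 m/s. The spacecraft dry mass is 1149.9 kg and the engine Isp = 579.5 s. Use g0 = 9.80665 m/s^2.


ve = Isp * g0 = 579.5 * 9.80665 = 5682.953675 m/s
mass ratio = exp(dv/ve) = exp(400.7/5682.953675) = 1.07305434
m_prop = m_dry * (mr - 1) = 1149.9 * (1.07305434 - 1)
m_prop = 84.0052 kg

84.0052 kg


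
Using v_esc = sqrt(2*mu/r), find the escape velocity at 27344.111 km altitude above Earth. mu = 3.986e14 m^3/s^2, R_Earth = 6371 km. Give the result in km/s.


r = 6371.0 + 27344.111 = 33715.1110 km = 3.3715111e+07 m
v_esc = sqrt(2*mu/r) = sqrt(2*3.986e14 / 3.3715111e+07)
v_esc = 4862.6314 m/s = 4.8626 km/s

4.8626 km/s


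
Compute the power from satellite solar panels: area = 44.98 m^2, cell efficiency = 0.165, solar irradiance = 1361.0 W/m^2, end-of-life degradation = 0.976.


P = area * eta * S * degradation
P = 44.98 * 0.165 * 1361.0 * 0.976
P = 9858.5113 W

9858.5113 W


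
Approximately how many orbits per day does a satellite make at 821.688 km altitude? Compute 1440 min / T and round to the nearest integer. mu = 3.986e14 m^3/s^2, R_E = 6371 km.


r = 7.192688e+06 m
T = 2*pi*sqrt(r^3/mu) = 6070.8298 s = 101.1805 min
revs/day = 1440 / 101.1805 = 14.2320
Rounded: 14 revolutions per day

14 revolutions per day
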